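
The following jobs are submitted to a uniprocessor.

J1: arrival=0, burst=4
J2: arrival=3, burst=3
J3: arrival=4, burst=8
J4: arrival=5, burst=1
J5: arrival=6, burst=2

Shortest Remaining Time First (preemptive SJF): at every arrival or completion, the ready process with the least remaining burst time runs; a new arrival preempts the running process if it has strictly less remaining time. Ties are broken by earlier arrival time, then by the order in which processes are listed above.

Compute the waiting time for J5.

2

Timeline: | J1 0-4 | J2 4-5 | J4 5-6 | J2 6-8 | J5 8-10 | J3 10-18 |
Completion: J1=4  J2=8  J3=18  J4=6  J5=10
Waiting(J5) = turnaround − burst = 4 − 2 = 2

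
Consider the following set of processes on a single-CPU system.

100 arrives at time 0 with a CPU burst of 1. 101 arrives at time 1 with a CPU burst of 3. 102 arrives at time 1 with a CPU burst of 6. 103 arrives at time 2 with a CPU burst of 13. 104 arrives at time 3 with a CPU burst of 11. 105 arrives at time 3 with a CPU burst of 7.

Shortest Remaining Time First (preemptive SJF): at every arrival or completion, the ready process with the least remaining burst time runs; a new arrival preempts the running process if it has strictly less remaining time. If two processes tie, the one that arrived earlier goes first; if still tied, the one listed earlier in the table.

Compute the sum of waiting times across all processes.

50

Timeline: | 100 0-1 | 101 1-4 | 102 4-10 | 105 10-17 | 104 17-28 | 103 28-41 |
Completion: 100=1  101=4  102=10  103=41  104=28  105=17
Turnaround (C−A): 100=1  101=3  102=9  103=39  104=25  105=14
Waiting = turnaround − burst: 100=0, 101=0, 102=3, 103=26, 104=14, 105=7
Total waiting = 0 + 0 + 3 + 26 + 14 + 7 = 50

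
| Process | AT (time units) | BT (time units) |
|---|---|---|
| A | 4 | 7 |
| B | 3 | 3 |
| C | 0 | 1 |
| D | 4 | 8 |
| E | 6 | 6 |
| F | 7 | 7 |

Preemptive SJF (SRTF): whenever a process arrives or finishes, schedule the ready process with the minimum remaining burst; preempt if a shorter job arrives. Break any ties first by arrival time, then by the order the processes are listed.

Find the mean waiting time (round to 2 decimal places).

Gantt: | C 0-1 | idle 1-3 | B 3-6 | E 6-12 | A 12-19 | F 19-26 | D 26-34 |
Completion: A=19  B=6  C=1  D=34  E=12  F=26
Turnaround (C−A): A=15  B=3  C=1  D=30  E=6  F=19
Waiting times: A=8, B=0, C=0, D=22, E=0, F=12
Average waiting = (8+0+0+22+0+12) / 6 = 42/6 = 7.00

7.00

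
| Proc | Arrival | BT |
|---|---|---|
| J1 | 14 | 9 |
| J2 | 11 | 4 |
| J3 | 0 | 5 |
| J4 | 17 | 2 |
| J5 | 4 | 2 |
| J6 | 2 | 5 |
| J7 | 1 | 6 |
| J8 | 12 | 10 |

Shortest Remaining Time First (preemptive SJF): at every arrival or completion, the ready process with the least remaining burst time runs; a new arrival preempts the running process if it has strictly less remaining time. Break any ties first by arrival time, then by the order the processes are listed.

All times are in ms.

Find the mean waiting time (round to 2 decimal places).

6.88

Schedule: | J3 0-5 | J5 5-7 | J6 7-12 | J2 12-16 | J7 16-17 | J4 17-19 | J7 19-24 | J1 24-33 | J8 33-43 |
Completion: J1=33  J2=16  J3=5  J4=19  J5=7  J6=12  J7=24  J8=43
Waiting times: J1=10, J2=1, J3=0, J4=0, J5=1, J6=5, J7=17, J8=21
Average waiting = (10+1+0+0+1+5+17+21) / 8 = 55/8 = 6.88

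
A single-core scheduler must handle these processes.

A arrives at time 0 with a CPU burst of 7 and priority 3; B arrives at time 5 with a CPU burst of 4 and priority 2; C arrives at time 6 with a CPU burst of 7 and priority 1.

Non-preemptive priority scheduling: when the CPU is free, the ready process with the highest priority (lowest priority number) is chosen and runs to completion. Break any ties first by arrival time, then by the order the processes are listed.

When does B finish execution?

18

Schedule: | A 0-7 | C 7-14 | B 14-18 |
Completion: A=7  B=18  C=14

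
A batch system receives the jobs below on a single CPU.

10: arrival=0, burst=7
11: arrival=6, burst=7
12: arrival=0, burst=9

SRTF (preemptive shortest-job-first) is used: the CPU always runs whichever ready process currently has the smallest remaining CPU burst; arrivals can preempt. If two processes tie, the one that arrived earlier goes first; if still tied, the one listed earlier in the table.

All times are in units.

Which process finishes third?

12

Schedule: | 10 0-7 | 11 7-14 | 12 14-23 |
Completion: 10=7  11=14  12=23
Finish order: 10 → 11 → 12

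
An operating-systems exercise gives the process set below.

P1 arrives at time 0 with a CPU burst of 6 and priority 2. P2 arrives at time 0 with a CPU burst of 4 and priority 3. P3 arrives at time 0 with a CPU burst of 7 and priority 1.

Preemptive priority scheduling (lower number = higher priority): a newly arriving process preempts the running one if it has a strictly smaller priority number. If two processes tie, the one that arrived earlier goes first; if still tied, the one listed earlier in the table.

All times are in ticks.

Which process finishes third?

Gantt: | P3 0-7 | P1 7-13 | P2 13-17 |
Completion: P1=13  P2=17  P3=7
Turnaround (C−A): P1=13  P2=17  P3=7
Finish order: P3 → P1 → P2

P2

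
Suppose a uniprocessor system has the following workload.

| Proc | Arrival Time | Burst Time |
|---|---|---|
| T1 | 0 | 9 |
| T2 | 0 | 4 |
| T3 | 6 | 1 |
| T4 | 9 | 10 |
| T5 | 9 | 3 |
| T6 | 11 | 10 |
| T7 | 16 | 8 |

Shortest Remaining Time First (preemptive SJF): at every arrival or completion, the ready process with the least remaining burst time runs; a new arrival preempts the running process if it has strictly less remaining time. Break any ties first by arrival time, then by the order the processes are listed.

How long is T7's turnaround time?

Schedule: | T2 0-4 | T1 4-6 | T3 6-7 | T1 7-9 | T5 9-12 | T1 12-17 | T7 17-25 | T4 25-35 | T6 35-45 |
Completion: T1=17  T2=4  T3=7  T4=35  T5=12  T6=45  T7=25
Turnaround (C−A): T1=17  T2=4  T3=1  T4=26  T5=3  T6=34  T7=9
Turnaround(T7) = completion − arrival = 25 − 16 = 9

9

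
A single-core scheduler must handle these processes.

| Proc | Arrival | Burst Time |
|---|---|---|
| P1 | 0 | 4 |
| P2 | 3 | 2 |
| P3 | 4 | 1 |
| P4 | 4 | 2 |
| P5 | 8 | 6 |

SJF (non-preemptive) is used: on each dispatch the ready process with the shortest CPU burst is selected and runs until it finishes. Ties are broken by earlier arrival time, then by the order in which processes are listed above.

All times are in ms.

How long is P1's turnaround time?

Schedule: | P1 0-4 | P3 4-5 | P2 5-7 | P4 7-9 | P5 9-15 |
Completion: P1=4  P2=7  P3=5  P4=9  P5=15
Turnaround (C−A): P1=4  P2=4  P3=1  P4=5  P5=7
Turnaround(P1) = completion − arrival = 4 − 0 = 4

4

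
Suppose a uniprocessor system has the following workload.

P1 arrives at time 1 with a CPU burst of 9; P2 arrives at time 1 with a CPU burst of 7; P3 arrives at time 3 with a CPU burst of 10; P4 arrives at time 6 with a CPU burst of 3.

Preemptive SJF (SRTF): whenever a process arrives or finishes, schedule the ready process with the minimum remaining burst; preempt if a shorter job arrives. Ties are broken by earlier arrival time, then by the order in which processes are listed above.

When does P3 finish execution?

30

Timeline: | idle 0-1 | P2 1-8 | P4 8-11 | P1 11-20 | P3 20-30 |
Completion: P1=20  P2=8  P3=30  P4=11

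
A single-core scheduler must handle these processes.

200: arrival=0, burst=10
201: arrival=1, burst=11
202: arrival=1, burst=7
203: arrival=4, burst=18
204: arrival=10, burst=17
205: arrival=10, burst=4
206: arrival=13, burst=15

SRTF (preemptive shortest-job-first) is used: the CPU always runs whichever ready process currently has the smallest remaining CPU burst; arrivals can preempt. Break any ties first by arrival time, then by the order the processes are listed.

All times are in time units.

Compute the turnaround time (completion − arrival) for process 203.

Schedule: | 200 0-1 | 202 1-8 | 200 8-10 | 205 10-14 | 200 14-21 | 201 21-32 | 206 32-47 | 204 47-64 | 203 64-82 |
Completion: 200=21  201=32  202=8  203=82  204=64  205=14  206=47
Turnaround(203) = completion − arrival = 82 − 4 = 78

78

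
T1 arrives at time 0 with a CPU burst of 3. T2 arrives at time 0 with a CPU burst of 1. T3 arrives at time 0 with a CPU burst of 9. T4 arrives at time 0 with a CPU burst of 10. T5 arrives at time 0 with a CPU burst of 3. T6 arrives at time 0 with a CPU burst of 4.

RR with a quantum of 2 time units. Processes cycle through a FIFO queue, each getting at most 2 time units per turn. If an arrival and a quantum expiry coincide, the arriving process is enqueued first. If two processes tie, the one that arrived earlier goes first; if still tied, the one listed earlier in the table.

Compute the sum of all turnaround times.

Timeline: | T1 0-2 | T2 2-3 | T3 3-5 | T4 5-7 | T5 7-9 | T6 9-11 | T1 11-12 | T3 12-14 | T4 14-16 | T5 16-17 | T6 17-19 | T3 19-21 | T4 21-23 | T3 23-25 | T4 25-27 | T3 27-28 | T4 28-30 |
Completion: T1=12  T2=3  T3=28  T4=30  T5=17  T6=19
Turnaround = completion − arrival: T1=12, T2=3, T3=28, T4=30, T5=17, T6=19
Total turnaround = 12 + 3 + 28 + 30 + 17 + 19 = 109

109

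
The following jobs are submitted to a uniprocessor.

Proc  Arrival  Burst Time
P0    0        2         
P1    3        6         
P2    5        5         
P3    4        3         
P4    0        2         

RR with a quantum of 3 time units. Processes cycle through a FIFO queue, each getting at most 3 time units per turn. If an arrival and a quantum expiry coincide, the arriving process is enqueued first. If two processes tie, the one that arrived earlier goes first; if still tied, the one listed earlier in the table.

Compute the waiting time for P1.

Timeline: | P0 0-2 | P4 2-4 | P1 4-7 | P3 7-10 | P2 10-13 | P1 13-16 | P2 16-18 |
Completion: P0=2  P1=16  P2=18  P3=10  P4=4
Turnaround (C−A): P0=2  P1=13  P2=13  P3=6  P4=4
Waiting(P1) = turnaround − burst = 13 − 6 = 7

7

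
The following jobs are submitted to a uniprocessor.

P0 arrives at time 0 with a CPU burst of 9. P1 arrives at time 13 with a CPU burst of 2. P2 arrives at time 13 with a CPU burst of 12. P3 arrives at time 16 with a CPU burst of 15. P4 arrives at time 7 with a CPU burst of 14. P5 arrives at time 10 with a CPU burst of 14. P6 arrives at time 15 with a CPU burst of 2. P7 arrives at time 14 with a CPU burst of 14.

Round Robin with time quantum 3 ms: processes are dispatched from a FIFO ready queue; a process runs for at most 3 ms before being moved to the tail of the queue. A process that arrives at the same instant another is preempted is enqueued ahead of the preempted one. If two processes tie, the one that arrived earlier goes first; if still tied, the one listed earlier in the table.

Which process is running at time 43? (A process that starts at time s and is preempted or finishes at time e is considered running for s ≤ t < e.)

P5

Schedule: | P0 0-9 | P4 9-12 | P5 12-15 | P4 15-18 | P1 18-20 | P2 20-23 | P7 23-26 | P6 26-28 | P5 28-31 | P3 31-34 | P4 34-37 | P2 37-40 | P7 40-43 | P5 43-46 | P3 46-49 | P4 49-52 | P2 52-55 | P7 55-58 | P5 58-61 | P3 61-64 | P4 64-66 | P2 66-69 | P7 69-72 | P5 72-74 | P3 74-77 | P7 77-79 | P3 79-82 |
Completion: P0=9  P1=20  P2=69  P3=82  P4=66  P5=74  P6=28  P7=79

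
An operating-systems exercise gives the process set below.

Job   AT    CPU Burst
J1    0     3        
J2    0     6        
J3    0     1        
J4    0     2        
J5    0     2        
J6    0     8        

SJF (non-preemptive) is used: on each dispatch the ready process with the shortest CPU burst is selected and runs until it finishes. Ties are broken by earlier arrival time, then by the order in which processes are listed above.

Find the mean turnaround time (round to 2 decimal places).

8.83

Timeline: | J3 0-1 | J4 1-3 | J5 3-5 | J1 5-8 | J2 8-14 | J6 14-22 |
Completion: J1=8  J2=14  J3=1  J4=3  J5=5  J6=22
Turnaround times: J1=8, J2=14, J3=1, J4=3, J5=5, J6=22
Average turnaround = (8+14+1+3+5+22) / 6 = 53/6 = 8.83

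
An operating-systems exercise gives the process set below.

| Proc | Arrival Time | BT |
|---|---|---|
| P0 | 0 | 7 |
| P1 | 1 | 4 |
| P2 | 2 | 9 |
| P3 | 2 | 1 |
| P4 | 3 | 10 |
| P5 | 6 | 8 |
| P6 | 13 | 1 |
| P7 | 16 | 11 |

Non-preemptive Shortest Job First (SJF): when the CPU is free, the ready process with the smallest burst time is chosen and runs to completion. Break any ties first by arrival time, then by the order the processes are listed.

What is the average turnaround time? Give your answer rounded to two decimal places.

Gantt: | P0 0-7 | P3 7-8 | P1 8-12 | P5 12-20 | P6 20-21 | P2 21-30 | P4 30-40 | P7 40-51 |
Completion: P0=7  P1=12  P2=30  P3=8  P4=40  P5=20  P6=21  P7=51
Turnaround (C−A): P0=7  P1=11  P2=28  P3=6  P4=37  P5=14  P6=8  P7=35
Turnaround times: P0=7, P1=11, P2=28, P3=6, P4=37, P5=14, P6=8, P7=35
Average turnaround = (7+11+28+6+37+14+8+35) / 8 = 146/8 = 18.25

18.25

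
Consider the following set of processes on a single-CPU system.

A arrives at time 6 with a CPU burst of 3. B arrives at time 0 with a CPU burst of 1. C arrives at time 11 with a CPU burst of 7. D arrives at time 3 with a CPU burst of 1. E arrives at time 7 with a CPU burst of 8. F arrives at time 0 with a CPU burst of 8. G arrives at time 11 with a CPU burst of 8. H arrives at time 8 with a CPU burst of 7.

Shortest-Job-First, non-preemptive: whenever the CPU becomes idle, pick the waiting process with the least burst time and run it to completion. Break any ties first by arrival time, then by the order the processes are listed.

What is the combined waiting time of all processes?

Timeline: | B 0-1 | F 1-9 | D 9-10 | A 10-13 | H 13-20 | C 20-27 | E 27-35 | G 35-43 |
Completion: A=13  B=1  C=27  D=10  E=35  F=9  G=43  H=20
Turnaround (C−A): A=7  B=1  C=16  D=7  E=28  F=9  G=32  H=12
Waiting = turnaround − burst: A=4, B=0, C=9, D=6, E=20, F=1, G=24, H=5
Total waiting = 4 + 0 + 9 + 6 + 20 + 1 + 24 + 5 = 69

69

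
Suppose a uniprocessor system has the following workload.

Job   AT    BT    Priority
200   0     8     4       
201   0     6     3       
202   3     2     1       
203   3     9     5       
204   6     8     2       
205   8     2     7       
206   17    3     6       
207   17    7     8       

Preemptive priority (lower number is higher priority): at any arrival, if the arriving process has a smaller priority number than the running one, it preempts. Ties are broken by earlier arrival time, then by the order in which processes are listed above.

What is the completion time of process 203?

Schedule: | 201 0-3 | 202 3-5 | 201 5-6 | 204 6-14 | 201 14-16 | 200 16-24 | 203 24-33 | 206 33-36 | 205 36-38 | 207 38-45 |
Completion: 200=24  201=16  202=5  203=33  204=14  205=38  206=36  207=45
Turnaround (C−A): 200=24  201=16  202=2  203=30  204=8  205=30  206=19  207=28

33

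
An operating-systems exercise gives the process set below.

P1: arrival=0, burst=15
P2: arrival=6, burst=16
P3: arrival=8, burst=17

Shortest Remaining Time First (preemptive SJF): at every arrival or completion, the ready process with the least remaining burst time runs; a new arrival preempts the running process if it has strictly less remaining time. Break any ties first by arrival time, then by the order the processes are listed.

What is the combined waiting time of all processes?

32

Timeline: | P1 0-15 | P2 15-31 | P3 31-48 |
Completion: P1=15  P2=31  P3=48
Waiting = turnaround − burst: P1=0, P2=9, P3=23
Total waiting = 0 + 9 + 23 = 32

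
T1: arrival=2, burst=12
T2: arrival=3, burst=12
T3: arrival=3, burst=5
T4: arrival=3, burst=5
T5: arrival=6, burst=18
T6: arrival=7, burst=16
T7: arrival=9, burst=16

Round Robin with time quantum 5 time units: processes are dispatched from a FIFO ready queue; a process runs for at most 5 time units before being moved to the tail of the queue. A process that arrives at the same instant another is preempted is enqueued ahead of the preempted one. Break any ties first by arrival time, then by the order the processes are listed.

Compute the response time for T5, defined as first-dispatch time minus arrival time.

16

Timeline: | idle 0-2 | T1 2-7 | T2 7-12 | T3 12-17 | T4 17-22 | T5 22-27 | T6 27-32 | T1 32-37 | T7 37-42 | T2 42-47 | T5 47-52 | T6 52-57 | T1 57-59 | T7 59-64 | T2 64-66 | T5 66-71 | T6 71-76 | T7 76-81 | T5 81-84 | T6 84-85 | T7 85-86 |
Completion: T1=59  T2=66  T3=17  T4=22  T5=84  T6=85  T7=86
Turnaround (C−A): T1=57  T2=63  T3=14  T4=19  T5=78  T6=78  T7=77
Response(T5) = first start − arrival = 22 − 6 = 16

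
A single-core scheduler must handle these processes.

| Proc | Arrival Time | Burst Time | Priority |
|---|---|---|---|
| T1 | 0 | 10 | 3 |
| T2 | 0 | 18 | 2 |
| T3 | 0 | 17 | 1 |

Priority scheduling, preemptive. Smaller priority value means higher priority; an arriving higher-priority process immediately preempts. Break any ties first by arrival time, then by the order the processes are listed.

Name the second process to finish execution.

T2

Gantt: | T3 0-17 | T2 17-35 | T1 35-45 |
Completion: T1=45  T2=35  T3=17
Finish order: T3 → T2 → T1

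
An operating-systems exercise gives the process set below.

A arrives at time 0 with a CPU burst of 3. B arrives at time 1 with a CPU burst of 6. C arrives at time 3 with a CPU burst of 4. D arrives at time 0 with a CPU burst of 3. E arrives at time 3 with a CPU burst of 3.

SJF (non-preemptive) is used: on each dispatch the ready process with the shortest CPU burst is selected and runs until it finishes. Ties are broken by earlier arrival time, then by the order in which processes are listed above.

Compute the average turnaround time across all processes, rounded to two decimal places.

8.60

Timeline: | A 0-3 | D 3-6 | E 6-9 | C 9-13 | B 13-19 |
Completion: A=3  B=19  C=13  D=6  E=9
Turnaround times: A=3, B=18, C=10, D=6, E=6
Average turnaround = (3+18+10+6+6) / 5 = 43/5 = 8.60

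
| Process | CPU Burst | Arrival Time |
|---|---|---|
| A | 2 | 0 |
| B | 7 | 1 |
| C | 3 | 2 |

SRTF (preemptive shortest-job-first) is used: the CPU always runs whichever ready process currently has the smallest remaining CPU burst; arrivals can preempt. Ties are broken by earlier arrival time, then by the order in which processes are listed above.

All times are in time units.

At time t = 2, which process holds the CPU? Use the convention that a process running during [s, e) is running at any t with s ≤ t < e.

Schedule: | A 0-2 | C 2-5 | B 5-12 |
Completion: A=2  B=12  C=5

C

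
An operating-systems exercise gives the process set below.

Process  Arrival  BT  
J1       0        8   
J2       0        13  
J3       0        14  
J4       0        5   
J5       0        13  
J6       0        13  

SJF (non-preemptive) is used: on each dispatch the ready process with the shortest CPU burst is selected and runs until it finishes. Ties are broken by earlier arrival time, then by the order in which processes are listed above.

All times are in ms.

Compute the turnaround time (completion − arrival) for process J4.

Schedule: | J4 0-5 | J1 5-13 | J2 13-26 | J5 26-39 | J6 39-52 | J3 52-66 |
Completion: J1=13  J2=26  J3=66  J4=5  J5=39  J6=52
Turnaround(J4) = completion − arrival = 5 − 0 = 5

5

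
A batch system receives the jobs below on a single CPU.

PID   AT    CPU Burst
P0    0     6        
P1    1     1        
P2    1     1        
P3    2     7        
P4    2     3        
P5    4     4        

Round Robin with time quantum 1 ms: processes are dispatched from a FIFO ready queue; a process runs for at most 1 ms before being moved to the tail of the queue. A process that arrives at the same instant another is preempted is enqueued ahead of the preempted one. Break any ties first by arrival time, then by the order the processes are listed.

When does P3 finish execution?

22

Gantt: | P0 0-1 | P1 1-2 | P2 2-3 | P0 3-4 | P3 4-5 | P4 5-6 | P5 6-7 | P0 7-8 | P3 8-9 | P4 9-10 | P5 10-11 | P0 11-12 | P3 12-13 | P4 13-14 | P5 14-15 | P0 15-16 | P3 16-17 | P5 17-18 | P0 18-19 | P3 19-22 |
Completion: P0=19  P1=2  P2=3  P3=22  P4=14  P5=18
Turnaround (C−A): P0=19  P1=1  P2=2  P3=20  P4=12  P5=14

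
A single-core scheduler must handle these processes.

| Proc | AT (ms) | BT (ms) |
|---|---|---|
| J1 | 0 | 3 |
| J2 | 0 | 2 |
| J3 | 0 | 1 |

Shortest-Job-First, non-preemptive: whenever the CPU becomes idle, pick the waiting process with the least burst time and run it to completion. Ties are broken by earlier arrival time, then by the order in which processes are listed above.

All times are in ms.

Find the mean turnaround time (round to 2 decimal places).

Schedule: | J3 0-1 | J2 1-3 | J1 3-6 |
Completion: J1=6  J2=3  J3=1
Turnaround (C−A): J1=6  J2=3  J3=1
Turnaround times: J1=6, J2=3, J3=1
Average turnaround = (6+3+1) / 3 = 10/3 = 3.33

3.33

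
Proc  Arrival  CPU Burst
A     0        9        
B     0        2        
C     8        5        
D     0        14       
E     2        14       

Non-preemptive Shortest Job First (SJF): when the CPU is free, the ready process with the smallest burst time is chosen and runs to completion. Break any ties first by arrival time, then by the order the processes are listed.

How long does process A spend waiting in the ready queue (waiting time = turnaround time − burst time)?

Schedule: | B 0-2 | A 2-11 | C 11-16 | D 16-30 | E 30-44 |
Completion: A=11  B=2  C=16  D=30  E=44
Turnaround (C−A): A=11  B=2  C=8  D=30  E=42
Waiting(A) = turnaround − burst = 11 − 9 = 2

2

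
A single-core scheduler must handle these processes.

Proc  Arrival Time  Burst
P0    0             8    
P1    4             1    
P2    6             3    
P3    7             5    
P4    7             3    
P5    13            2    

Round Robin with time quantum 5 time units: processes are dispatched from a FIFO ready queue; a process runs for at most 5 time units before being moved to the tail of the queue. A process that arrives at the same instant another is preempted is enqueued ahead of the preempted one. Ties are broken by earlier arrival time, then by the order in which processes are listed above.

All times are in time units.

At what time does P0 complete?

9

Schedule: | P0 0-5 | P1 5-6 | P0 6-9 | P2 9-12 | P3 12-17 | P4 17-20 | P5 20-22 |
Completion: P0=9  P1=6  P2=12  P3=17  P4=20  P5=22
Turnaround (C−A): P0=9  P1=2  P2=6  P3=10  P4=13  P5=9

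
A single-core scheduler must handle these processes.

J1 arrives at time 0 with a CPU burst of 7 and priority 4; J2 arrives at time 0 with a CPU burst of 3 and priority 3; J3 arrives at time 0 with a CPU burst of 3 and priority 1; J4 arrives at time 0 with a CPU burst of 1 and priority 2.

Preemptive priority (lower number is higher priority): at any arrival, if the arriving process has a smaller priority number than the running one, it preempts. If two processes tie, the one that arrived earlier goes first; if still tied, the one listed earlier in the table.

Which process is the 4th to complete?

Schedule: | J3 0-3 | J4 3-4 | J2 4-7 | J1 7-14 |
Completion: J1=14  J2=7  J3=3  J4=4
Turnaround (C−A): J1=14  J2=7  J3=3  J4=4
Finish order: J3 → J4 → J2 → J1

J1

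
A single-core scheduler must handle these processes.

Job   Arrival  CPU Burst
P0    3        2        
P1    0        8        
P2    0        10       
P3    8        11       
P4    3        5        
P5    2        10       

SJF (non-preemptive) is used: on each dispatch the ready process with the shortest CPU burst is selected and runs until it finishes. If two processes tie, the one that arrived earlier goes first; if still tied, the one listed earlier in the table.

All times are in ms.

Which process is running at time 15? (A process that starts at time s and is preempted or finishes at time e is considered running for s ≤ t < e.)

Schedule: | P1 0-8 | P0 8-10 | P4 10-15 | P2 15-25 | P5 25-35 | P3 35-46 |
Completion: P0=10  P1=8  P2=25  P3=46  P4=15  P5=35

P2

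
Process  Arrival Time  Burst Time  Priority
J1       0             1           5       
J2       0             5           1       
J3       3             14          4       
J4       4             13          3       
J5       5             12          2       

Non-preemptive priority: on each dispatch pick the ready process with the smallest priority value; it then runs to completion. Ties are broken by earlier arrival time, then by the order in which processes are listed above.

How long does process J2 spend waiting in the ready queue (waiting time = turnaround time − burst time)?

0

Gantt: | J2 0-5 | J5 5-17 | J4 17-30 | J3 30-44 | J1 44-45 |
Completion: J1=45  J2=5  J3=44  J4=30  J5=17
Turnaround (C−A): J1=45  J2=5  J3=41  J4=26  J5=12
Waiting(J2) = turnaround − burst = 5 − 5 = 0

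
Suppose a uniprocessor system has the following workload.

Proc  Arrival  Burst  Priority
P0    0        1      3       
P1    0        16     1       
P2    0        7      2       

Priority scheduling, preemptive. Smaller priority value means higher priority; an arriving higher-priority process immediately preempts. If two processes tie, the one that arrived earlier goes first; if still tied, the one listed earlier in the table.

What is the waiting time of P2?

16

Timeline: | P1 0-16 | P2 16-23 | P0 23-24 |
Completion: P0=24  P1=16  P2=23
Turnaround (C−A): P0=24  P1=16  P2=23
Waiting(P2) = turnaround − burst = 23 − 7 = 16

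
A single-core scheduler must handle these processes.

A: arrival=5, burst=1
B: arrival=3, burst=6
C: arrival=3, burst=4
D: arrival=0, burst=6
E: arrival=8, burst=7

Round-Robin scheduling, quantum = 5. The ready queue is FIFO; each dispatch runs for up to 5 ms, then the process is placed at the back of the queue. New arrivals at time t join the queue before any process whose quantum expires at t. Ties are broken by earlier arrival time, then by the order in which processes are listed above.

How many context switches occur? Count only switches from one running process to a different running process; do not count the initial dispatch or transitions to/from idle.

Gantt: | D 0-5 | B 5-10 | C 10-14 | A 14-15 | D 15-16 | E 16-21 | B 21-22 | E 22-24 |
Completion: A=15  B=22  C=14  D=16  E=24
Turnaround (C−A): A=10  B=19  C=11  D=16  E=16

7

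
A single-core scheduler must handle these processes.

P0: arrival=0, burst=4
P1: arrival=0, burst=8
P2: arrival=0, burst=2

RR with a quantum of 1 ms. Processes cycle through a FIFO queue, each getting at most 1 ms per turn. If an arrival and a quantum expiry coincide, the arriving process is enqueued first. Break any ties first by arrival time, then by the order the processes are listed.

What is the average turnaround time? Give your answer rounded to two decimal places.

Schedule: | P0 0-1 | P1 1-2 | P2 2-3 | P0 3-4 | P1 4-5 | P2 5-6 | P0 6-7 | P1 7-8 | P0 8-9 | P1 9-14 |
Completion: P0=9  P1=14  P2=6
Turnaround (C−A): P0=9  P1=14  P2=6
Turnaround times: P0=9, P1=14, P2=6
Average turnaround = (9+14+6) / 3 = 29/3 = 9.67

9.67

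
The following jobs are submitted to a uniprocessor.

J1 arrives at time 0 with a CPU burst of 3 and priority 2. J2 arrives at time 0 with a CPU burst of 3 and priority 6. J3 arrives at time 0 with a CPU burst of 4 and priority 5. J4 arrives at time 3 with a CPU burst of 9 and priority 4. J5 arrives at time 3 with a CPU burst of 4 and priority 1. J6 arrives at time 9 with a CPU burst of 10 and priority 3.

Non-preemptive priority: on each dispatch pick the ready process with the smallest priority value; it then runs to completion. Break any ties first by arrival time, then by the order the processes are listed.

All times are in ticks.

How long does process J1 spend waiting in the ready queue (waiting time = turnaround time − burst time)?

Schedule: | J1 0-3 | J5 3-7 | J4 7-16 | J6 16-26 | J3 26-30 | J2 30-33 |
Completion: J1=3  J2=33  J3=30  J4=16  J5=7  J6=26
Turnaround (C−A): J1=3  J2=33  J3=30  J4=13  J5=4  J6=17
Waiting(J1) = turnaround − burst = 3 − 3 = 0

0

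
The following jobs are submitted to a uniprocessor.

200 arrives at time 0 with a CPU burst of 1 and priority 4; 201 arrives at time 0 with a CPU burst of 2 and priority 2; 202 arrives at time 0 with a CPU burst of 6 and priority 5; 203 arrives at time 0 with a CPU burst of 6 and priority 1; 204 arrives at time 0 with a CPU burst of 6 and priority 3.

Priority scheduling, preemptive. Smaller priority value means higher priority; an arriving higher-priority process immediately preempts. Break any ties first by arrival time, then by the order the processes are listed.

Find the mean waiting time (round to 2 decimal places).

Gantt: | 203 0-6 | 201 6-8 | 204 8-14 | 200 14-15 | 202 15-21 |
Completion: 200=15  201=8  202=21  203=6  204=14
Waiting times: 200=14, 201=6, 202=15, 203=0, 204=8
Average waiting = (14+6+15+0+8) / 5 = 43/5 = 8.60

8.60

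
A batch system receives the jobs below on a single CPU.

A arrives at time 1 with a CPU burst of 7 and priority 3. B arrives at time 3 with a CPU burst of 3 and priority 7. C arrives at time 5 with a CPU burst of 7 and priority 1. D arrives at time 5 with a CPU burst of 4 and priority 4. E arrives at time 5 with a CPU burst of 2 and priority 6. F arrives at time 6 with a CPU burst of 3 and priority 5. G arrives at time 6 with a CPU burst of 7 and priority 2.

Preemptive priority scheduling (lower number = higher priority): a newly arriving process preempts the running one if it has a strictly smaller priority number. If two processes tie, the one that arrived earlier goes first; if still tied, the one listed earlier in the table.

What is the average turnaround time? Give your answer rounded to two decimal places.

20.29

Gantt: | idle 0-1 | A 1-5 | C 5-12 | G 12-19 | A 19-22 | D 22-26 | F 26-29 | E 29-31 | B 31-34 |
Completion: A=22  B=34  C=12  D=26  E=31  F=29  G=19
Turnaround times: A=21, B=31, C=7, D=21, E=26, F=23, G=13
Average turnaround = (21+31+7+21+26+23+13) / 7 = 142/7 = 20.29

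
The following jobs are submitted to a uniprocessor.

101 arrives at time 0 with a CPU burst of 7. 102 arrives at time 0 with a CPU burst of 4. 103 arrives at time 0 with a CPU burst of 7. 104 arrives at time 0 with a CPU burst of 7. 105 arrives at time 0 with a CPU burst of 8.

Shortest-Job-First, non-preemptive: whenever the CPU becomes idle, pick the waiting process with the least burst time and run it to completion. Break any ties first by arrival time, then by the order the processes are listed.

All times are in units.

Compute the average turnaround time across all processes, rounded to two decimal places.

Timeline: | 102 0-4 | 101 4-11 | 103 11-18 | 104 18-25 | 105 25-33 |
Completion: 101=11  102=4  103=18  104=25  105=33
Turnaround times: 101=11, 102=4, 103=18, 104=25, 105=33
Average turnaround = (11+4+18+25+33) / 5 = 91/5 = 18.20

18.20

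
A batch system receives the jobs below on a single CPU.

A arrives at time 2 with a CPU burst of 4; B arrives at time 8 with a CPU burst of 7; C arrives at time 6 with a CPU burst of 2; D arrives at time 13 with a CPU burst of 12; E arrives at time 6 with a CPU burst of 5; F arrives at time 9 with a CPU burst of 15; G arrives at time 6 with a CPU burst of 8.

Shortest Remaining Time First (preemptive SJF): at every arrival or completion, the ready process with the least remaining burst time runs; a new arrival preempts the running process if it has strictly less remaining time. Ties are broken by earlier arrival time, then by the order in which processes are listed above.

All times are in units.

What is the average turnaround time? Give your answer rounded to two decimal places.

Schedule: | idle 0-2 | A 2-6 | C 6-8 | E 8-13 | B 13-20 | G 20-28 | D 28-40 | F 40-55 |
Completion: A=6  B=20  C=8  D=40  E=13  F=55  G=28
Turnaround times: A=4, B=12, C=2, D=27, E=7, F=46, G=22
Average turnaround = (4+12+2+27+7+46+22) / 7 = 120/7 = 17.14

17.14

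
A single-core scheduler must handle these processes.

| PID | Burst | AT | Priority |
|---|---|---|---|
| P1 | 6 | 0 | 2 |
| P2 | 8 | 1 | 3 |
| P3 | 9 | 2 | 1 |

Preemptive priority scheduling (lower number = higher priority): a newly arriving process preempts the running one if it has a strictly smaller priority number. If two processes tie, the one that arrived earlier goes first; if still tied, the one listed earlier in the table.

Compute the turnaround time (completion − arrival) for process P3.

9

Gantt: | P1 0-2 | P3 2-11 | P1 11-15 | P2 15-23 |
Completion: P1=15  P2=23  P3=11
Turnaround(P3) = completion − arrival = 11 − 2 = 9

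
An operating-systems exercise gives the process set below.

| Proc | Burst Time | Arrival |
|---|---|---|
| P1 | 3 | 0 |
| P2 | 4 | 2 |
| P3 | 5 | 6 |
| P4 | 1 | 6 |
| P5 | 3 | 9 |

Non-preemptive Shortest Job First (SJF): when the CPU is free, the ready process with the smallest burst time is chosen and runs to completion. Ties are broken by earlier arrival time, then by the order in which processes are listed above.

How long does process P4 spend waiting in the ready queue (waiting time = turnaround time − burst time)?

1

Gantt: | P1 0-3 | P2 3-7 | P4 7-8 | P3 8-13 | P5 13-16 |
Completion: P1=3  P2=7  P3=13  P4=8  P5=16
Waiting(P4) = turnaround − burst = 2 − 1 = 1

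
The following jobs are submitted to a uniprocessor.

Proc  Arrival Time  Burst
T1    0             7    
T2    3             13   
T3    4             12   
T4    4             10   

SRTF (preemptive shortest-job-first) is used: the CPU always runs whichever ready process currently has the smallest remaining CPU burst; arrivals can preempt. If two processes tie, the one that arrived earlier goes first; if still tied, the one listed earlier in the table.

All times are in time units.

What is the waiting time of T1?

Schedule: | T1 0-7 | T4 7-17 | T3 17-29 | T2 29-42 |
Completion: T1=7  T2=42  T3=29  T4=17
Waiting(T1) = turnaround − burst = 7 − 7 = 0

0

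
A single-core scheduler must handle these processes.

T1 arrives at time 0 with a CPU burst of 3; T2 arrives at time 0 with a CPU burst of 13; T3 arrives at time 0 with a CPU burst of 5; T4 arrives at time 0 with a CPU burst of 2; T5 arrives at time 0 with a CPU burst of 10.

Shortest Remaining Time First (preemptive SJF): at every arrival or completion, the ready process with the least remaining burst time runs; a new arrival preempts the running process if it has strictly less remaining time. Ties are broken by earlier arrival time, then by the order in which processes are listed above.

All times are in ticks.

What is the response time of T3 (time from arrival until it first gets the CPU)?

5

Schedule: | T4 0-2 | T1 2-5 | T3 5-10 | T5 10-20 | T2 20-33 |
Completion: T1=5  T2=33  T3=10  T4=2  T5=20
Turnaround (C−A): T1=5  T2=33  T3=10  T4=2  T5=20
Response(T3) = first start − arrival = 5 − 0 = 5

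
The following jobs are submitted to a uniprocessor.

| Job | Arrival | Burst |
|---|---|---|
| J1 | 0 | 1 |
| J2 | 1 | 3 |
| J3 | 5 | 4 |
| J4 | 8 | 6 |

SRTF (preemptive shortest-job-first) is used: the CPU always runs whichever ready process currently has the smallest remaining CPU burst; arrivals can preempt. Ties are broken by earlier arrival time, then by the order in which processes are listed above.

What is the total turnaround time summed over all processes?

15

Timeline: | J1 0-1 | J2 1-4 | idle 4-5 | J3 5-9 | J4 9-15 |
Completion: J1=1  J2=4  J3=9  J4=15
Turnaround = completion − arrival: J1=1, J2=3, J3=4, J4=7
Total turnaround = 1 + 3 + 4 + 7 = 15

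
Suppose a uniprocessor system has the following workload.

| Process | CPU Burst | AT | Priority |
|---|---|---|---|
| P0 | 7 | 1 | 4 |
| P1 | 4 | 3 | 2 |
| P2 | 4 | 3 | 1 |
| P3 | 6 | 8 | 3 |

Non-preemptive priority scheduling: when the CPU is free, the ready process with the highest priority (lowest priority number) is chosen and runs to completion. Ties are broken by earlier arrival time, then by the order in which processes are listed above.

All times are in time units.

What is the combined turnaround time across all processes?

43

Gantt: | idle 0-1 | P0 1-8 | P2 8-12 | P1 12-16 | P3 16-22 |
Completion: P0=8  P1=16  P2=12  P3=22
Turnaround = completion − arrival: P0=7, P1=13, P2=9, P3=14
Total turnaround = 7 + 13 + 9 + 14 = 43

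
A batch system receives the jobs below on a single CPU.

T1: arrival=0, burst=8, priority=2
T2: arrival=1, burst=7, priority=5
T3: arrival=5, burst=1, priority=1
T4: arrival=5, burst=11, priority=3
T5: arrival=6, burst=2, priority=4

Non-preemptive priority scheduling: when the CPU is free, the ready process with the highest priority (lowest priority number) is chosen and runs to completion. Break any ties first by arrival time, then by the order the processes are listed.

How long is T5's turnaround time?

16

Timeline: | T1 0-8 | T3 8-9 | T4 9-20 | T5 20-22 | T2 22-29 |
Completion: T1=8  T2=29  T3=9  T4=20  T5=22
Turnaround(T5) = completion − arrival = 22 − 6 = 16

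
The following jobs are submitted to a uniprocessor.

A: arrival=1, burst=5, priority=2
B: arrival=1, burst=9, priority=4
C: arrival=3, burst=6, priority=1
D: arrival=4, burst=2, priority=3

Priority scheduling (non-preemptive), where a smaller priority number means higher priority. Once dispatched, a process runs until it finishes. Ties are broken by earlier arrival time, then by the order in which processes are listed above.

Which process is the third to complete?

D

Gantt: | idle 0-1 | A 1-6 | C 6-12 | D 12-14 | B 14-23 |
Completion: A=6  B=23  C=12  D=14
Turnaround (C−A): A=5  B=22  C=9  D=10
Finish order: A → C → D → B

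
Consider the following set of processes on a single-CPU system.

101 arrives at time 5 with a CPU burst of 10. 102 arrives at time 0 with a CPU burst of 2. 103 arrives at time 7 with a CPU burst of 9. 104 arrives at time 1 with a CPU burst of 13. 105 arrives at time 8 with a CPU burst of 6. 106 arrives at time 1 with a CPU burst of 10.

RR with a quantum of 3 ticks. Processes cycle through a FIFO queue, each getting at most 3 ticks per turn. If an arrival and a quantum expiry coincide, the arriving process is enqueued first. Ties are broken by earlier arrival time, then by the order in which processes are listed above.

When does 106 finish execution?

48

Schedule: | 102 0-2 | 104 2-5 | 106 5-8 | 101 8-11 | 104 11-14 | 103 14-17 | 105 17-20 | 106 20-23 | 101 23-26 | 104 26-29 | 103 29-32 | 105 32-35 | 106 35-38 | 101 38-41 | 104 41-44 | 103 44-47 | 106 47-48 | 101 48-49 | 104 49-50 |
Completion: 101=49  102=2  103=47  104=50  105=35  106=48
Turnaround (C−A): 101=44  102=2  103=40  104=49  105=27  106=47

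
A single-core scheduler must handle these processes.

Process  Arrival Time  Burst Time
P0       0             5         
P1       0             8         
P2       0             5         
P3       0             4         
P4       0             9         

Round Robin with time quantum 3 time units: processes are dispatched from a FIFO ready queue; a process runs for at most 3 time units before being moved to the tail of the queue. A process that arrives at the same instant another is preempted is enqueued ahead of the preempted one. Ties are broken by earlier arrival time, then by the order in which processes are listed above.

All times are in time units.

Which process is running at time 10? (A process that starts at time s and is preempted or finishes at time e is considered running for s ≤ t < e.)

P3

Schedule: | P0 0-3 | P1 3-6 | P2 6-9 | P3 9-12 | P4 12-15 | P0 15-17 | P1 17-20 | P2 20-22 | P3 22-23 | P4 23-26 | P1 26-28 | P4 28-31 |
Completion: P0=17  P1=28  P2=22  P3=23  P4=31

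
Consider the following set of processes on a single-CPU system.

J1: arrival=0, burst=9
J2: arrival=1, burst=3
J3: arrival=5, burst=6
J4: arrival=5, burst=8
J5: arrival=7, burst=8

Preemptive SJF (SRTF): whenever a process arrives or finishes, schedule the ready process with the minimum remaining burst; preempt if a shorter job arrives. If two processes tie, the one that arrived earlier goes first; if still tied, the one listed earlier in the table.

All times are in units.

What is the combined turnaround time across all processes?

Schedule: | J1 0-1 | J2 1-4 | J1 4-5 | J3 5-11 | J1 11-18 | J4 18-26 | J5 26-34 |
Completion: J1=18  J2=4  J3=11  J4=26  J5=34
Turnaround (C−A): J1=18  J2=3  J3=6  J4=21  J5=27
Turnaround = completion − arrival: J1=18, J2=3, J3=6, J4=21, J5=27
Total turnaround = 18 + 3 + 6 + 21 + 27 = 75

75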